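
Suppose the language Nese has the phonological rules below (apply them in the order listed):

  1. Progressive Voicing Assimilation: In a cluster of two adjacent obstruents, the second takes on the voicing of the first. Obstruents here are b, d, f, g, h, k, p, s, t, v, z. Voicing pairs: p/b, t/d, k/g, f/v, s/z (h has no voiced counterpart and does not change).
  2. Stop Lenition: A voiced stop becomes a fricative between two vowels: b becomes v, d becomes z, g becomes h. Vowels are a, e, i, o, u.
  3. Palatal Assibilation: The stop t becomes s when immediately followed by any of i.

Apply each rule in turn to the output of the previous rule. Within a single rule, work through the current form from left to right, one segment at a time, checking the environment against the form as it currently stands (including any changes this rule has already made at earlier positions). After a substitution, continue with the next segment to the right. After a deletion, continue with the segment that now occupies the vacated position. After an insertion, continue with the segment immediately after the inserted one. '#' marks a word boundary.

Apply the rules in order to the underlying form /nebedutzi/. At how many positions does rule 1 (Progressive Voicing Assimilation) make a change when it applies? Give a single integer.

1

1 Progressive Voicing Assimilation: [nebedutzi] → [nebedutsi]
2 Stop Lenition: [nebedutsi] → [nevezutsi]
3 Palatal Assibilation: no change — [nevezutsi]
Rule 1 changed 1 position(s).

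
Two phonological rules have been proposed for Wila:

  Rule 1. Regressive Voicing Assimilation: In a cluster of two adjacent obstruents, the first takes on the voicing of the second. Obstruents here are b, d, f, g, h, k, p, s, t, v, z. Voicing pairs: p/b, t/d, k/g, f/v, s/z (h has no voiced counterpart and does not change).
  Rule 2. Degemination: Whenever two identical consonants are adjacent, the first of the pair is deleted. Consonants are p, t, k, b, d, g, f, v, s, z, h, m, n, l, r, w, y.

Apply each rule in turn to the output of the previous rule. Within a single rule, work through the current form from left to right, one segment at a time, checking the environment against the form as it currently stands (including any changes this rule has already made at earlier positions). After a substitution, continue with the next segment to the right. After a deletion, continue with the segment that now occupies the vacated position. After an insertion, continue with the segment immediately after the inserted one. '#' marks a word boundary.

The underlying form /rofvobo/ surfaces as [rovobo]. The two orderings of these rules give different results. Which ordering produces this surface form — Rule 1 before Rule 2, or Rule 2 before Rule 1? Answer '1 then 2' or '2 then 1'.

1 then 2

Order 1 then 2:
  1 Regressive Voicing Assimilation: [rofvobo] → [rovvobo]
  2 Degemination: [rovvobo] → [rovobo]
  result: [rovobo]
Order 2 then 1:
  2 Degemination: no change — [rofvobo]
  1 Regressive Voicing Assimilation: [rofvobo] → [rovvobo]
  result: [rovvobo]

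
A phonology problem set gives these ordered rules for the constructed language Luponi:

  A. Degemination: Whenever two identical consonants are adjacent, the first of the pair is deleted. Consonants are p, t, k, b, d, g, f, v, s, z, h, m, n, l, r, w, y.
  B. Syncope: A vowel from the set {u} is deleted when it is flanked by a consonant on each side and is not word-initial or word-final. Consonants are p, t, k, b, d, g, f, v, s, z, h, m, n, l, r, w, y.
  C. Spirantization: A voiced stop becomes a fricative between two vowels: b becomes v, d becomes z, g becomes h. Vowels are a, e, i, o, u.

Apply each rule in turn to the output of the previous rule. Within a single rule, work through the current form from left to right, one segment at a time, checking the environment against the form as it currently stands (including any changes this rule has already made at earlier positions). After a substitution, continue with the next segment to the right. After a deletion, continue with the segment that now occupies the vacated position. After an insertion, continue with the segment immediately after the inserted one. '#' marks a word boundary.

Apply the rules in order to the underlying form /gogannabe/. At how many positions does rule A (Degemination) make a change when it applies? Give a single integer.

1

A Degemination: [gogannabe] → [goganabe]
B Syncope: no change — [goganabe]
C Spirantization: [goganabe] → [gohanave]
Rule A changed 1 position(s).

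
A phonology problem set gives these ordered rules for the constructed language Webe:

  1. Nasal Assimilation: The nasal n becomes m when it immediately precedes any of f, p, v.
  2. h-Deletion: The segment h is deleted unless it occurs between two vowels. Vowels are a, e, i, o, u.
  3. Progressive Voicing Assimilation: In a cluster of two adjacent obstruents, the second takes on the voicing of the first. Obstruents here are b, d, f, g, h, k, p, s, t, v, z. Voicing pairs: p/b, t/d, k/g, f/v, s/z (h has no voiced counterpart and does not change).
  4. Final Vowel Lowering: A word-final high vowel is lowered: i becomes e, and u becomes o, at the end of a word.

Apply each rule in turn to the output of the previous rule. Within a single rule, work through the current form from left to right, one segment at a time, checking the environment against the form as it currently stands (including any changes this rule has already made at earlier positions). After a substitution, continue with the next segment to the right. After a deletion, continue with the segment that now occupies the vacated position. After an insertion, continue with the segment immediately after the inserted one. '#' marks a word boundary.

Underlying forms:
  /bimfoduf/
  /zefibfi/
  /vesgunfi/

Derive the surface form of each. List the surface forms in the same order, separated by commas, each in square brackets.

[bimfoduf], [zefibve], [veskumfe]

/bimfoduf/:
  1 Nasal Assimilation: no change — [bimfoduf]
  2 h-Deletion: no change — [bimfoduf]
  3 Progressive Voicing Assimilation: no change — [bimfoduf]
  4 Final Vowel Lowering: no change — [bimfoduf]
/zefibfi/:
  1 Nasal Assimilation: no change — [zefibfi]
  2 h-Deletion: no change — [zefibfi]
  3 Progressive Voicing Assimilation: [zefibfi] → [zefibvi]
  4 Final Vowel Lowering: [zefibvi] → [zefibve]
/vesgunfi/:
  1 Nasal Assimilation: [vesgunfi] → [vesgumfi]
  2 h-Deletion: no change — [vesgumfi]
  3 Progressive Voicing Assimilation: [vesgumfi] → [veskumfi]
  4 Final Vowel Lowering: [veskumfi] → [veskumfe]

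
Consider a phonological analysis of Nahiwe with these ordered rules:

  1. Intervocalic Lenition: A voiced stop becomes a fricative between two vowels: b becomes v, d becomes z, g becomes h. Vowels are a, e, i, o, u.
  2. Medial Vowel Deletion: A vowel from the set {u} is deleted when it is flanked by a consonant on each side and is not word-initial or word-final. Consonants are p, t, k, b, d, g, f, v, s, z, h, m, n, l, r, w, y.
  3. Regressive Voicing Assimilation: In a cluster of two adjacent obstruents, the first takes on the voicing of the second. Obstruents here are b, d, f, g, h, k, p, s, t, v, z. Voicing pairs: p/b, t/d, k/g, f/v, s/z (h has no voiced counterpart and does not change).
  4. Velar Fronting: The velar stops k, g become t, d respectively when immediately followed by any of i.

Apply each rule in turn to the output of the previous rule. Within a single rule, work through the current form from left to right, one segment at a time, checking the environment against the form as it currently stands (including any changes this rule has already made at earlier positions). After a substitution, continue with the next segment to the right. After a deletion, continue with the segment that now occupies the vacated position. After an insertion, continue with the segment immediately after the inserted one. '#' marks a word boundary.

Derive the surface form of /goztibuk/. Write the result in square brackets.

[gostifk]

1 Intervocalic Lenition: [goztibuk] → [goztivuk]
2 Medial Vowel Deletion: [goztivuk] → [goztivk]
3 Regressive Voicing Assimilation: [goztivk] → [gostifk]
4 Velar Fronting: no change — [gostifk]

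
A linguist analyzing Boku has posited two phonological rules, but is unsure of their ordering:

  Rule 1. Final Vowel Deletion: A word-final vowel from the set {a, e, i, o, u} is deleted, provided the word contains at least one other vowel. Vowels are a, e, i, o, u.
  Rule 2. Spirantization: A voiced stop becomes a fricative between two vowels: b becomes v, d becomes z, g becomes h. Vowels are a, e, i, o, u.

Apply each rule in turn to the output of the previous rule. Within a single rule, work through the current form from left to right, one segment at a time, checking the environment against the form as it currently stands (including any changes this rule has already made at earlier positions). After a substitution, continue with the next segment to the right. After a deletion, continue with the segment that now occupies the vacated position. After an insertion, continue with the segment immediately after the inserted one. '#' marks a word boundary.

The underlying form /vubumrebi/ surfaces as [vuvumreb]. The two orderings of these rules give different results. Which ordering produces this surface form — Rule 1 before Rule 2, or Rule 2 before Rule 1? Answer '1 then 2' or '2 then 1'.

Order 1 then 2:
  1 Final Vowel Deletion: [vubumrebi] → [vubumreb]
  2 Spirantization: [vubumreb] → [vuvumreb]
  result: [vuvumreb]
Order 2 then 1:
  2 Spirantization: [vubumrebi] → [vuvumrevi]
  1 Final Vowel Deletion: [vuvumrevi] → [vuvumrev]
  result: [vuvumrev]

1 then 2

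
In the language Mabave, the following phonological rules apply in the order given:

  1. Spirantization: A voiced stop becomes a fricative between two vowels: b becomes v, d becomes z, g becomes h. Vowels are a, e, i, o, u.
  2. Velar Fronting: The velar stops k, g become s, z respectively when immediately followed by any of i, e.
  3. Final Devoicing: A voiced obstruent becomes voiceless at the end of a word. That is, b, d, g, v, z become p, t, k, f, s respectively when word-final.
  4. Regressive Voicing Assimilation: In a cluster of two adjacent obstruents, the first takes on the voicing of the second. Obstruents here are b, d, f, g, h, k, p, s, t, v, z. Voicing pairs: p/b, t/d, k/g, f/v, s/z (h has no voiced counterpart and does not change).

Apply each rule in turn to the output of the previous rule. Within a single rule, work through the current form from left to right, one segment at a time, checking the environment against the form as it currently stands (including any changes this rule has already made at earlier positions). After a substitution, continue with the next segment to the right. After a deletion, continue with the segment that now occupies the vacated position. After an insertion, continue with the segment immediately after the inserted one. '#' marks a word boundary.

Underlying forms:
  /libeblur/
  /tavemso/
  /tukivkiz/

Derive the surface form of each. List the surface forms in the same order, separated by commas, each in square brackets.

/libeblur/:
  1 Spirantization: [libeblur] → [liveblur]
  2 Velar Fronting: no change — [liveblur]
  3 Final Devoicing: no change — [liveblur]
  4 Regressive Voicing Assimilation: no change — [liveblur]
/tavemso/:
  1 Spirantization: no change — [tavemso]
  2 Velar Fronting: no change — [tavemso]
  3 Final Devoicing: no change — [tavemso]
  4 Regressive Voicing Assimilation: no change — [tavemso]
/tukivkiz/:
  1 Spirantization: no change — [tukivkiz]
  2 Velar Fronting: [tukivkiz] → [tusivsiz]
  3 Final Devoicing: [tusivsiz] → [tusivsis]
  4 Regressive Voicing Assimilation: [tusivsis] → [tusifsis]

[liveblur], [tavemso], [tusifsis]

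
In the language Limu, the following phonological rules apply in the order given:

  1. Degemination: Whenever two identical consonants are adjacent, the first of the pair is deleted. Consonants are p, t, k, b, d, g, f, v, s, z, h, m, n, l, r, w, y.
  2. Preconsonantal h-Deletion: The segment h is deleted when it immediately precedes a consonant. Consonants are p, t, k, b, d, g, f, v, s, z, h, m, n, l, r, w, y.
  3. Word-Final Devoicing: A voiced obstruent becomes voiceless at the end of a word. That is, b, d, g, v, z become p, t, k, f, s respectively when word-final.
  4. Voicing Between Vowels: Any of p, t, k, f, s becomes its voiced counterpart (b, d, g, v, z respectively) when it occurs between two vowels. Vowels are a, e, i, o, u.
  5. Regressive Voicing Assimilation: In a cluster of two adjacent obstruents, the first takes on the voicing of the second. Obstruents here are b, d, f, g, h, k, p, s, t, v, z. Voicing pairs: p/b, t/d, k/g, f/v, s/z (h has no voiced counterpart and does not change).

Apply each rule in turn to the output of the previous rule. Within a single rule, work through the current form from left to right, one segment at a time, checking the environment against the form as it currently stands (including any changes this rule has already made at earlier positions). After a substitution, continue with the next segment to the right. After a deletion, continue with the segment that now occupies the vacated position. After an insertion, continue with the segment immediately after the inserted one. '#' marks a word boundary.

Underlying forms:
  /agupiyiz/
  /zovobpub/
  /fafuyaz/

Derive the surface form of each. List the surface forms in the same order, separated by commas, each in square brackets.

/agupiyiz/:
  1 Degemination: no change — [agupiyiz]
  2 Preconsonantal h-Deletion: no change — [agupiyiz]
  3 Word-Final Devoicing: [agupiyiz] → [agupiyis]
  4 Voicing Between Vowels: [agupiyis] → [agubiyis]
  5 Regressive Voicing Assimilation: no change — [agubiyis]
/zovobpub/:
  1 Degemination: no change — [zovobpub]
  2 Preconsonantal h-Deletion: no change — [zovobpub]
  3 Word-Final Devoicing: [zovobpub] → [zovobpup]
  4 Voicing Between Vowels: no change — [zovobpup]
  5 Regressive Voicing Assimilation: [zovobpup] → [zovoppup]
/fafuyaz/:
  1 Degemination: no change — [fafuyaz]
  2 Preconsonantal h-Deletion: no change — [fafuyaz]
  3 Word-Final Devoicing: [fafuyaz] → [fafuyas]
  4 Voicing Between Vowels: [fafuyas] → [favuyas]
  5 Regressive Voicing Assimilation: no change — [favuyas]

[agubiyis], [zovoppup], [favuyas]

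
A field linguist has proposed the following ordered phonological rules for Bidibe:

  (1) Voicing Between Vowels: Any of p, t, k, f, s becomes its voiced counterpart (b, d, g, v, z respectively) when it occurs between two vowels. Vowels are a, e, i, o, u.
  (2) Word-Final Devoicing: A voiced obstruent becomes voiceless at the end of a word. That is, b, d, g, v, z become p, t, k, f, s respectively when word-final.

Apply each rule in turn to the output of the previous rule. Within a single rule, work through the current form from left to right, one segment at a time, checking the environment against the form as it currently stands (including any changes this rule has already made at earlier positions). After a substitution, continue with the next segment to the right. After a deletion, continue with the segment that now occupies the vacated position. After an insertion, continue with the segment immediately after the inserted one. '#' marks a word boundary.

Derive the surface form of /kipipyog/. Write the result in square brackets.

[kibipyok]

(1) Voicing Between Vowels: [kipipyog] → [kibipyog]
(2) Word-Final Devoicing: [kibipyog] → [kibipyok]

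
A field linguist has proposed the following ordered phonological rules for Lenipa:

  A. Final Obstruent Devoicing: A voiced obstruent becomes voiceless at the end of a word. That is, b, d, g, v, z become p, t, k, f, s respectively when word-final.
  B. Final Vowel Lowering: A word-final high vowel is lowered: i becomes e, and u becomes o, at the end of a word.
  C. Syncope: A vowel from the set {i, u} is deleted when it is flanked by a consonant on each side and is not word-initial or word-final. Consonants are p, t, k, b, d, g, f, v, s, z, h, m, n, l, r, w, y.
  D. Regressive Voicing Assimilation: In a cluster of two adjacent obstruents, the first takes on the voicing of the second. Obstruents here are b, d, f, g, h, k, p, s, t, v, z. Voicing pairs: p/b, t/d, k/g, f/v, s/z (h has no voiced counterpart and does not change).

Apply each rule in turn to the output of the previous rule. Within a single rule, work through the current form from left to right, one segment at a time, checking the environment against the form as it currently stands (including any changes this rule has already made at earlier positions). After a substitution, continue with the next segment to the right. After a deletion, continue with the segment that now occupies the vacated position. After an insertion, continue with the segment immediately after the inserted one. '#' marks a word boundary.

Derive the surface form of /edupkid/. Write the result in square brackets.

A Final Obstruent Devoicing: [edupkid] → [edupkit]
B Final Vowel Lowering: no change — [edupkit]
C Syncope: [edupkit] → [edpkt]
D Regressive Voicing Assimilation: [edpkt] → [etpkt]

[etpkt]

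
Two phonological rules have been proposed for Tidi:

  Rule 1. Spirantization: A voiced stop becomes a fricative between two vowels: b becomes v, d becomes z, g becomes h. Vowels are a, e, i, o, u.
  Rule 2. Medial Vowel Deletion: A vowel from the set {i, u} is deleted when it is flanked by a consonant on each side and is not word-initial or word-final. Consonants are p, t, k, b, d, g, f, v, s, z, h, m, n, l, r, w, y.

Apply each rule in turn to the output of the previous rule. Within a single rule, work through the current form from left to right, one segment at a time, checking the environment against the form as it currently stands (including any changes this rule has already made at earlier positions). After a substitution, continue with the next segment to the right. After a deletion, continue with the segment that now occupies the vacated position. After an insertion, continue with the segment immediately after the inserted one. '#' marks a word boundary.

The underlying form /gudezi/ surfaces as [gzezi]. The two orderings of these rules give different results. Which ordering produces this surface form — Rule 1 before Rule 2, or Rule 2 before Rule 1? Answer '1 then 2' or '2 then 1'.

1 then 2

Order 1 then 2:
  1 Spirantization: [gudezi] → [guzezi]
  2 Medial Vowel Deletion: [guzezi] → [gzezi]
  result: [gzezi]
Order 2 then 1:
  2 Medial Vowel Deletion: [gudezi] → [gdezi]
  1 Spirantization: no change — [gdezi]
  result: [gdezi]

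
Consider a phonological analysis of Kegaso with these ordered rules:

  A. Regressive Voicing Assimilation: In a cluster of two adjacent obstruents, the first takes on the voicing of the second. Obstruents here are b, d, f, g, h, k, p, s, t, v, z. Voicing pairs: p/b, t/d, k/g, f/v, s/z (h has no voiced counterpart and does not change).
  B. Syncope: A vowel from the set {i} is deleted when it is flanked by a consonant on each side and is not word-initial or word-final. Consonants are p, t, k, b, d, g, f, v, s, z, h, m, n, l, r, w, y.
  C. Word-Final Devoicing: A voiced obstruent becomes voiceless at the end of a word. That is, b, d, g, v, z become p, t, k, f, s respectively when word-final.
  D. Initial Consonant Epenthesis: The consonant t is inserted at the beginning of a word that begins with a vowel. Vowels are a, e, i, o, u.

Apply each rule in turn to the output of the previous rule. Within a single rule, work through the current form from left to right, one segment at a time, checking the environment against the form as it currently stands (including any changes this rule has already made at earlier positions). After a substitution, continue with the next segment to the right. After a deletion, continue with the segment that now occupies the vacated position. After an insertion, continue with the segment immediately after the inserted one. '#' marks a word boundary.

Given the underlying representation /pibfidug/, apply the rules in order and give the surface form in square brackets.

[ppfduk]

A Regressive Voicing Assimilation: [pibfidug] → [pipfidug]
B Syncope: [pipfidug] → [ppfdug]
C Word-Final Devoicing: [ppfdug] → [ppfduk]
D Initial Consonant Epenthesis: no change — [ppfduk]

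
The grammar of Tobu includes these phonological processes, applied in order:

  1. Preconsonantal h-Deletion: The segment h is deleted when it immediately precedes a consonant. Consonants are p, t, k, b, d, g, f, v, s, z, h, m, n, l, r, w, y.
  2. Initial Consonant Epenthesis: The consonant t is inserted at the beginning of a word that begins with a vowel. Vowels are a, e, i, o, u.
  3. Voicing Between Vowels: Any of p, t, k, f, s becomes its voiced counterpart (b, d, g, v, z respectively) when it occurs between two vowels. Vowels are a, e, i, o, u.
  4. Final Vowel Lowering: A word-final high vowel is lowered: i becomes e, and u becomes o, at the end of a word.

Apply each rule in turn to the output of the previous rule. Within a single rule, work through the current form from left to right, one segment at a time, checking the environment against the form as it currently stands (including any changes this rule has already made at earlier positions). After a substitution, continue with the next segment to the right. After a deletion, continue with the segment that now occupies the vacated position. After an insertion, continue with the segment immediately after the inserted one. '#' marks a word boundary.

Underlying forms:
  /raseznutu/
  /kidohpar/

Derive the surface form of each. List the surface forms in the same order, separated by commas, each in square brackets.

[razeznudo], [kidobar]

/raseznutu/:
  1 Preconsonantal h-Deletion: no change — [raseznutu]
  2 Initial Consonant Epenthesis: no change — [raseznutu]
  3 Voicing Between Vowels: [raseznutu] → [razeznudu]
  4 Final Vowel Lowering: [razeznudu] → [razeznudo]
/kidohpar/:
  1 Preconsonantal h-Deletion: [kidohpar] → [kidopar]
  2 Initial Consonant Epenthesis: no change — [kidopar]
  3 Voicing Between Vowels: [kidopar] → [kidobar]
  4 Final Vowel Lowering: no change — [kidobar]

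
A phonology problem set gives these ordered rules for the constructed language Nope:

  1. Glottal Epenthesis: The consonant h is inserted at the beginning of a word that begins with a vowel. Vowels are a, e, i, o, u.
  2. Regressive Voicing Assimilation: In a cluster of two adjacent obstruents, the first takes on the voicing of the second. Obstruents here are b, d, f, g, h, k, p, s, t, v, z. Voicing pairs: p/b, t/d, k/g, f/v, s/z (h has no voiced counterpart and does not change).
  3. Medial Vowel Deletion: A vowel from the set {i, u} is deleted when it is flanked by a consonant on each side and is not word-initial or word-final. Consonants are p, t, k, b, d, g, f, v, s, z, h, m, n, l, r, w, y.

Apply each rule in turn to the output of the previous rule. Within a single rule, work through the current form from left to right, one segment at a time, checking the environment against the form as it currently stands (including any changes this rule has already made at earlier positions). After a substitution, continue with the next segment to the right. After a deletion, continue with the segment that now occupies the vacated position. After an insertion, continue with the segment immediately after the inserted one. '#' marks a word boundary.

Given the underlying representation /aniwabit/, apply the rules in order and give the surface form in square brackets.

1 Glottal Epenthesis: [aniwabit] → [haniwabit]
2 Regressive Voicing Assimilation: no change — [haniwabit]
3 Medial Vowel Deletion: [haniwabit] → [hanwabt]

[hanwabt]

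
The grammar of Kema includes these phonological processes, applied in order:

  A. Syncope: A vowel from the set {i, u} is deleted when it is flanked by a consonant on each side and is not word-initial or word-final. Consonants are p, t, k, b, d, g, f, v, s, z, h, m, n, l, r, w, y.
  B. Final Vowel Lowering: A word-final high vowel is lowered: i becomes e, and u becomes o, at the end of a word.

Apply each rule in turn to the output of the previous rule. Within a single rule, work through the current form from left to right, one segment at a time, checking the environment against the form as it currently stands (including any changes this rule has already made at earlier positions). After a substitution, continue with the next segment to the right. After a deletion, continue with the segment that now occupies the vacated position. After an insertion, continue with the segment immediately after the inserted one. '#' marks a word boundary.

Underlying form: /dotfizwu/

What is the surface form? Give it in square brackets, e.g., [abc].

[dotfzwo]

A Syncope: [dotfizwu] → [dotfzwu]
B Final Vowel Lowering: [dotfzwu] → [dotfzwo]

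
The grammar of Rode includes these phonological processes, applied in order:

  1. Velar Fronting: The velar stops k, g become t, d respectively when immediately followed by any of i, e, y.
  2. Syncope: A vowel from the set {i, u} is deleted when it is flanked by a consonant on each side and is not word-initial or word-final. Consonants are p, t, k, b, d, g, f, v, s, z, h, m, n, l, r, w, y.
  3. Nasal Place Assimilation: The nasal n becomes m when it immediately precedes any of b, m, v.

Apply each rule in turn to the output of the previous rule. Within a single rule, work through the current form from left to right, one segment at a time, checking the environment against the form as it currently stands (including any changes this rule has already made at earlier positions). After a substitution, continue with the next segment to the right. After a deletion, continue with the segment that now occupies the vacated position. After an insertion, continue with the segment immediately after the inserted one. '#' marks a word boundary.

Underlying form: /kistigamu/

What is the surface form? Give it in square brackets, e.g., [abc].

1 Velar Fronting: [kistigamu] → [tistigamu]
2 Syncope: [tistigamu] → [tstgamu]
3 Nasal Place Assimilation: no change — [tstgamu]

[tstgamu]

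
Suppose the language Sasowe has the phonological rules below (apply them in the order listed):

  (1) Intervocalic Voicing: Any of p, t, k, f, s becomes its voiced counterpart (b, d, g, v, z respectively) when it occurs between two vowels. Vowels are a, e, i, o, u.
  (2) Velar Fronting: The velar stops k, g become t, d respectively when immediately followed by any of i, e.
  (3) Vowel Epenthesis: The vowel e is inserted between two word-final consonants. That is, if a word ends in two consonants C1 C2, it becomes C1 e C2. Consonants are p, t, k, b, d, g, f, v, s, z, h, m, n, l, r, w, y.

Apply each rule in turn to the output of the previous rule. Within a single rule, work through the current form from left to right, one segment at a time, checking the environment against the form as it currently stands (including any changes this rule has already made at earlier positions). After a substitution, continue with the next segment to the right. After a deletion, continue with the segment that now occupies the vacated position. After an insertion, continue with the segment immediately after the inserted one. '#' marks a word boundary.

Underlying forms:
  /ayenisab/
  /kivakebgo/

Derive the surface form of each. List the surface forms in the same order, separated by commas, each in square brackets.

/ayenisab/:
  (1) Intervocalic Voicing: [ayenisab] → [ayenizab]
  (2) Velar Fronting: no change — [ayenizab]
  (3) Vowel Epenthesis: no change — [ayenizab]
/kivakebgo/:
  (1) Intervocalic Voicing: [kivakebgo] → [kivagebgo]
  (2) Velar Fronting: [kivagebgo] → [tivadebgo]
  (3) Vowel Epenthesis: no change — [tivadebgo]

[ayenizab], [tivadebgo]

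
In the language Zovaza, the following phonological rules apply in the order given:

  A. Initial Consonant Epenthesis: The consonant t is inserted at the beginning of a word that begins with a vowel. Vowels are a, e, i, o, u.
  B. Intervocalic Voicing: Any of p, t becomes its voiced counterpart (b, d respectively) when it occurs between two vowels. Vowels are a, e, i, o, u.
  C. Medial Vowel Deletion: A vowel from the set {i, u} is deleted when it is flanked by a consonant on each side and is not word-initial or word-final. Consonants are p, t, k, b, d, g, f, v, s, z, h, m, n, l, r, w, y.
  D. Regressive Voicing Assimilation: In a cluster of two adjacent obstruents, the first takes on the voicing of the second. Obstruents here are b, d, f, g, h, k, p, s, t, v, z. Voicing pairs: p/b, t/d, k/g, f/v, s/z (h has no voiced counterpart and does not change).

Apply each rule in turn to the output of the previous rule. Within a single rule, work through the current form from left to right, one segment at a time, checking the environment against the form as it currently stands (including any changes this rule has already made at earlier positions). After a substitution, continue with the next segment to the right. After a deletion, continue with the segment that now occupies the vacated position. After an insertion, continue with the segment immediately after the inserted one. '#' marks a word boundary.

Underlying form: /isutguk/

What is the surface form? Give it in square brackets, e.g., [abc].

[tsdkk]

A Initial Consonant Epenthesis: [isutguk] → [tisutguk]
B Intervocalic Voicing: no change — [tisutguk]
C Medial Vowel Deletion: [tisutguk] → [tstgk]
D Regressive Voicing Assimilation: [tstgk] → [tsdkk]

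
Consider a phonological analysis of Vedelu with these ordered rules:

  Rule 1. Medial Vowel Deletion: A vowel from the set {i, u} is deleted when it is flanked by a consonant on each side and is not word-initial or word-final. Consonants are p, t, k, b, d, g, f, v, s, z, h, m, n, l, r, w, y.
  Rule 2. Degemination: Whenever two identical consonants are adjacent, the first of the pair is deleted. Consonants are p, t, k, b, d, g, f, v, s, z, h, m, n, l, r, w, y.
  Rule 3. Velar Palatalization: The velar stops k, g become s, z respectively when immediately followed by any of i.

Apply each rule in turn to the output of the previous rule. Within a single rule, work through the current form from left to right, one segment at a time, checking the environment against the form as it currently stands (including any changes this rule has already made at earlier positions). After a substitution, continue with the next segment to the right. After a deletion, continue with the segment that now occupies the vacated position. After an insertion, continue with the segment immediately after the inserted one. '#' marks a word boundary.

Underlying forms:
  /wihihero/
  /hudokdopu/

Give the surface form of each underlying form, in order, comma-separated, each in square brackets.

/wihihero/:
  Rule 1 Medial Vowel Deletion: [wihihero] → [whhero]
  Rule 2 Degemination: [whhero] → [whero]
  Rule 3 Velar Palatalization: no change — [whero]
/hudokdopu/:
  Rule 1 Medial Vowel Deletion: [hudokdopu] → [hdokdopu]
  Rule 2 Degemination: no change — [hdokdopu]
  Rule 3 Velar Palatalization: no change — [hdokdopu]

[whero], [hdokdopu]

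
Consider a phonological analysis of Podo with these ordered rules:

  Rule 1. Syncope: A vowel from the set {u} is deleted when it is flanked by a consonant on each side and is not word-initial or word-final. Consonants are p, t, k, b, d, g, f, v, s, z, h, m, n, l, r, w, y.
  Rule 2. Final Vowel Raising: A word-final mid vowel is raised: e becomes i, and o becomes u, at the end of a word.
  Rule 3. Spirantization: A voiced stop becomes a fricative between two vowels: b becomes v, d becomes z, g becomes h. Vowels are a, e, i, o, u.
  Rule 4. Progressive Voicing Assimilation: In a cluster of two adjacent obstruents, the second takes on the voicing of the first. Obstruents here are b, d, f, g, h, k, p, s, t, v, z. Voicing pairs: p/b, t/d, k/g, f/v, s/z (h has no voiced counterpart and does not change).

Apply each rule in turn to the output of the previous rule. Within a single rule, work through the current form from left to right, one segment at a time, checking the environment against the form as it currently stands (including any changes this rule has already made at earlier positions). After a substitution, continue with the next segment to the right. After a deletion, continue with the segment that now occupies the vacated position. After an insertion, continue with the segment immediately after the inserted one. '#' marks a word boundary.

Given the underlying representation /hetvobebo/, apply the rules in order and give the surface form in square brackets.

[hetfovevu]

Rule 1 Syncope: no change — [hetvobebo]
Rule 2 Final Vowel Raising: [hetvobebo] → [hetvobebu]
Rule 3 Spirantization: [hetvobebu] → [hetvovevu]
Rule 4 Progressive Voicing Assimilation: [hetvovevu] → [hetfovevu]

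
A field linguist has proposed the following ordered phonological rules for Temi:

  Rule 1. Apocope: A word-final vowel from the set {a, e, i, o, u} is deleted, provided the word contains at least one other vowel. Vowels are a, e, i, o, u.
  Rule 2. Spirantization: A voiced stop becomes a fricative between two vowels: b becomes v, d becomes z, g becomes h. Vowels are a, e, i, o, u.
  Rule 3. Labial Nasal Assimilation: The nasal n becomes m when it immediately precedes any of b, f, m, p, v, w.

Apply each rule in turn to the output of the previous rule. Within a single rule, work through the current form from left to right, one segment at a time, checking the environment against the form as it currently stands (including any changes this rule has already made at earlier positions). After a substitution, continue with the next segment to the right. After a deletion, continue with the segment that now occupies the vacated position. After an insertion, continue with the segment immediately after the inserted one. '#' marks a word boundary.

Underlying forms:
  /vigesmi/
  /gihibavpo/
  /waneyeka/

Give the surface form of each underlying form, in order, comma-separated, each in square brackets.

[vihesm], [gihivavp], [waneyek]

/vigesmi/:
  Rule 1 Apocope: [vigesmi] → [vigesm]
  Rule 2 Spirantization: [vigesm] → [vihesm]
  Rule 3 Labial Nasal Assimilation: no change — [vihesm]
/gihibavpo/:
  Rule 1 Apocope: [gihibavpo] → [gihibavp]
  Rule 2 Spirantization: [gihibavp] → [gihivavp]
  Rule 3 Labial Nasal Assimilation: no change — [gihivavp]
/waneyeka/:
  Rule 1 Apocope: [waneyeka] → [waneyek]
  Rule 2 Spirantization: no change — [waneyek]
  Rule 3 Labial Nasal Assimilation: no change — [waneyek]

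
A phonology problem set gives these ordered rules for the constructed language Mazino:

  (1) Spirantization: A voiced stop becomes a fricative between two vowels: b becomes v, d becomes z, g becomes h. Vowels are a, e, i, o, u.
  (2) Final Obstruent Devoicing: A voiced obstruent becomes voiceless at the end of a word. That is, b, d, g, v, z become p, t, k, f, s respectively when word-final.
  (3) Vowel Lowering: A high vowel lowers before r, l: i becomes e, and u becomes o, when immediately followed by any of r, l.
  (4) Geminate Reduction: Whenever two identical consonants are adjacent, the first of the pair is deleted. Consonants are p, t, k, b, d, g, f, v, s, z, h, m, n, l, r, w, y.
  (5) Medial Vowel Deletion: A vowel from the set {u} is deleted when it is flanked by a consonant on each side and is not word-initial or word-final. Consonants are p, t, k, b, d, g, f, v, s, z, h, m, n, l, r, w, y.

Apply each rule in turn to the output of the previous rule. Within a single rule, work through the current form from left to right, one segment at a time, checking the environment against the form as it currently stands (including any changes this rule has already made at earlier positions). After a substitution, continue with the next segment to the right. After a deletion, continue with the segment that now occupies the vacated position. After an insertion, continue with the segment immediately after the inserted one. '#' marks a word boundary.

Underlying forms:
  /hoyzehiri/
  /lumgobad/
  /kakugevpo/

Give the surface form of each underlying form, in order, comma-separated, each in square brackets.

[hoyzeheri], [lmgovat], [kakhevpo]

/hoyzehiri/:
  (1) Spirantization: no change — [hoyzehiri]
  (2) Final Obstruent Devoicing: no change — [hoyzehiri]
  (3) Vowel Lowering: [hoyzehiri] → [hoyzeheri]
  (4) Geminate Reduction: no change — [hoyzeheri]
  (5) Medial Vowel Deletion: no change — [hoyzeheri]
/lumgobad/:
  (1) Spirantization: [lumgobad] → [lumgovad]
  (2) Final Obstruent Devoicing: [lumgovad] → [lumgovat]
  (3) Vowel Lowering: no change — [lumgovat]
  (4) Geminate Reduction: no change — [lumgovat]
  (5) Medial Vowel Deletion: [lumgovat] → [lmgovat]
/kakugevpo/:
  (1) Spirantization: [kakugevpo] → [kakuhevpo]
  (2) Final Obstruent Devoicing: no change — [kakuhevpo]
  (3) Vowel Lowering: no change — [kakuhevpo]
  (4) Geminate Reduction: no change — [kakuhevpo]
  (5) Medial Vowel Deletion: [kakuhevpo] → [kakhevpo]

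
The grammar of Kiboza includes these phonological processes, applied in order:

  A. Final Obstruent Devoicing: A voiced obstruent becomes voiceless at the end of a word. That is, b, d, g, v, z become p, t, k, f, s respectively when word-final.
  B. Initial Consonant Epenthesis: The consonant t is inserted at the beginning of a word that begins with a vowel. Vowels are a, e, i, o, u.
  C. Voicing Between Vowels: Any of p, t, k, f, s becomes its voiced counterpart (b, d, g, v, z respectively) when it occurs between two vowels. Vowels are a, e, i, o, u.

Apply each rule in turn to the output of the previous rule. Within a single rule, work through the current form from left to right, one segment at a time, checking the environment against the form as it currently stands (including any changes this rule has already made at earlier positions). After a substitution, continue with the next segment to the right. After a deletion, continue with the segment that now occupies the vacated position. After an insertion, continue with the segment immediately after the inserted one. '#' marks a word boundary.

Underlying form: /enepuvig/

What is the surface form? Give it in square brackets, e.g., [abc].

A Final Obstruent Devoicing: [enepuvig] → [enepuvik]
B Initial Consonant Epenthesis: [enepuvik] → [tenepuvik]
C Voicing Between Vowels: [tenepuvik] → [tenebuvik]

[tenebuvik]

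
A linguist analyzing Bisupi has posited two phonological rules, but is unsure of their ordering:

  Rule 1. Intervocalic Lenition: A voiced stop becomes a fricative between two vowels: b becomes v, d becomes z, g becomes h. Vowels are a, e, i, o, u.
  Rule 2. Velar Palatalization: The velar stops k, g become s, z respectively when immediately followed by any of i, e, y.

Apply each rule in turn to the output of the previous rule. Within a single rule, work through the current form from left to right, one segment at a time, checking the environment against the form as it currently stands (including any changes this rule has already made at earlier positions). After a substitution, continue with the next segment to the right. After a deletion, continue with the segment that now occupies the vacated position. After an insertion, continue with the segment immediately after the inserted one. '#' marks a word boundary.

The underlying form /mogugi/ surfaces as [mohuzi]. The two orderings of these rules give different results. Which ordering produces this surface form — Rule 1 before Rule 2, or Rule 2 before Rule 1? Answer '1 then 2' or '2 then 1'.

Order 1 then 2:
  1 Intervocalic Lenition: [mogugi] → [mohuhi]
  2 Velar Palatalization: no change — [mohuhi]
  result: [mohuhi]
Order 2 then 1:
  2 Velar Palatalization: [mogugi] → [moguzi]
  1 Intervocalic Lenition: [moguzi] → [mohuzi]
  result: [mohuzi]

2 then 1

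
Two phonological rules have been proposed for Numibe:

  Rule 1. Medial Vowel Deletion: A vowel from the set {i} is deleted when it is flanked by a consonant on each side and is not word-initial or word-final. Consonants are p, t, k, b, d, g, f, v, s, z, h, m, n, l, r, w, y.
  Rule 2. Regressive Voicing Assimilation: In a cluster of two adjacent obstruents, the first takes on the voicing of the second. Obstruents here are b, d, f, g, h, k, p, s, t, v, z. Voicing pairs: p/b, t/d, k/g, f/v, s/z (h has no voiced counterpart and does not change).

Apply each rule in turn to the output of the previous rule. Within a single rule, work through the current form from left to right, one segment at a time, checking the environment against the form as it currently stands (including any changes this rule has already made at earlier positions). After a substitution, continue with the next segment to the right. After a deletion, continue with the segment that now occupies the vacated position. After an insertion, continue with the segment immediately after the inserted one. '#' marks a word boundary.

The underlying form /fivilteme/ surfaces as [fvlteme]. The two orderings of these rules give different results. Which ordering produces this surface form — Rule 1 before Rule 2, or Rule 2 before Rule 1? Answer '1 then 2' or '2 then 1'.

Order 1 then 2:
  1 Medial Vowel Deletion: [fivilteme] → [fvlteme]
  2 Regressive Voicing Assimilation: [fvlteme] → [vvlteme]
  result: [vvlteme]
Order 2 then 1:
  2 Regressive Voicing Assimilation: no change — [fivilteme]
  1 Medial Vowel Deletion: [fivilteme] → [fvlteme]
  result: [fvlteme]

2 then 1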